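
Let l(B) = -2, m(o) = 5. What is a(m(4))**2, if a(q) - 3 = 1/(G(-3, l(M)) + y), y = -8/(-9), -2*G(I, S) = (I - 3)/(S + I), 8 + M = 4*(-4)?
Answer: 7056/169 ≈ 41.751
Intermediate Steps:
M = -24 (M = -8 + 4*(-4) = -8 - 16 = -24)
G(I, S) = -(-3 + I)/(2*(I + S)) (G(I, S) = -(I - 3)/(2*(S + I)) = -(-3 + I)/(2*(I + S)))
y = 8/9 (y = -8*(-1/9) = 8/9 ≈ 0.88889)
a(q) = 84/13 (a(q) = 3 + 1/((3 - 1*(-3))/(2*(-3 - 2)) + 8/9) = 3 + 1/((1/2)*(3 + 3)/(-5) + 8/9) = 3 + 1/((1/2)*(-1/5)*6 + 8/9) = 3 + 1/(-3/5 + 8/9) = 3 + 1/(13/45) = 3 + 45/13 = 84/13)
a(m(4))**2 = (84/13)**2 = 7056/169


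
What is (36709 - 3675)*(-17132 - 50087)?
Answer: -2220512446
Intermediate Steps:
(36709 - 3675)*(-17132 - 50087) = 33034*(-67219) = -2220512446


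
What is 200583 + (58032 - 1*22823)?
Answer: 235792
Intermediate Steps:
200583 + (58032 - 1*22823) = 200583 + (58032 - 22823) = 200583 + 35209 = 235792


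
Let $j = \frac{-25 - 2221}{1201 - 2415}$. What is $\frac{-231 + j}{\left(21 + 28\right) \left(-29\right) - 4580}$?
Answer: $\frac{8182}{214271} \approx 0.038185$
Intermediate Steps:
$j = \frac{1123}{607}$ ($j = - \frac{2246}{-1214} = \left(-2246\right) \left(- \frac{1}{1214}\right) = \frac{1123}{607} \approx 1.8501$)
$\frac{-231 + j}{\left(21 + 28\right) \left(-29\right) - 4580} = \frac{-231 + \frac{1123}{607}}{\left(21 + 28\right) \left(-29\right) - 4580} = - \frac{139094}{607 \left(49 \left(-29\right) - 4580\right)} = - \frac{139094}{607 \left(-1421 - 4580\right)} = - \frac{139094}{607 \left(-6001\right)} = \left(- \frac{139094}{607}\right) \left(- \frac{1}{6001}\right) = \frac{8182}{214271}$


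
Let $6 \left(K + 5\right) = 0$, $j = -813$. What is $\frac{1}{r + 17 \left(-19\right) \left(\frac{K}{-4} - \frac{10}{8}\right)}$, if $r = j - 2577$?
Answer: $- \frac{1}{3390} \approx -0.00029499$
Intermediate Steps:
$K = -5$ ($K = -5 + \frac{1}{6} \cdot 0 = -5 + 0 = -5$)
$r = -3390$ ($r = -813 - 2577 = -3390$)
$\frac{1}{r + 17 \left(-19\right) \left(\frac{K}{-4} - \frac{10}{8}\right)} = \frac{1}{-3390 + 17 \left(-19\right) \left(- \frac{5}{-4} - \frac{10}{8}\right)} = \frac{1}{-3390 - 323 \left(\left(-5\right) \left(- \frac{1}{4}\right) - \frac{5}{4}\right)} = \frac{1}{-3390 - 323 \left(\frac{5}{4} - \frac{5}{4}\right)} = \frac{1}{-3390 - 0} = \frac{1}{-3390 + 0} = \frac{1}{-3390} = - \frac{1}{3390}$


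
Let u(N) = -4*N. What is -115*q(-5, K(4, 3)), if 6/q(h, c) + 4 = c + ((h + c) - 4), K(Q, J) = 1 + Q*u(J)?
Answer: 690/107 ≈ 6.4486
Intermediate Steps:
K(Q, J) = 1 - 4*J*Q (K(Q, J) = 1 + Q*(-4*J) = 1 - 4*J*Q)
q(h, c) = 6/(-8 + h + 2*c) (q(h, c) = 6/(-4 + (c + ((h + c) - 4))) = 6/(-4 + (c + ((c + h) - 4))) = 6/(-4 + (c + (-4 + c + h))) = 6/(-4 + (-4 + h + 2*c)) = 6/(-8 + h + 2*c))
-115*q(-5, K(4, 3)) = -690/(-8 - 5 + 2*(1 - 4*3*4)) = -690/(-8 - 5 + 2*(1 - 48)) = -690/(-8 - 5 + 2*(-47)) = -690/(-8 - 5 - 94) = -690/(-107) = -690*(-1)/107 = -115*(-6/107) = 690/107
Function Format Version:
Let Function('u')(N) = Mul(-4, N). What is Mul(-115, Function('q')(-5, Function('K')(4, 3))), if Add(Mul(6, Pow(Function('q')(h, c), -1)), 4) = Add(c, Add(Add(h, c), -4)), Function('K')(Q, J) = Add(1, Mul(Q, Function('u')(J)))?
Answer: Rational(690, 107) ≈ 6.4486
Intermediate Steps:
Function('K')(Q, J) = Add(1, Mul(-4, J, Q)) (Function('K')(Q, J) = Add(1, Mul(Q, Mul(-4, J))) = Add(1, Mul(-4, J, Q)))
Function('q')(h, c) = Mul(6, Pow(Add(-8, h, Mul(2, c)), -1)) (Function('q')(h, c) = Mul(6, Pow(Add(-4, Add(c, Add(Add(h, c), -4))), -1)) = Mul(6, Pow(Add(-4, Add(c, Add(Add(c, h), -4))), -1)) = Mul(6, Pow(Add(-4, Add(c, Add(-4, c, h))), -1)) = Mul(6, Pow(Add(-4, Add(-4, h, Mul(2, c))), -1)) = Mul(6, Pow(Add(-8, h, Mul(2, c)), -1)))
Mul(-115, Function('q')(-5, Function('K')(4, 3))) = Mul(-115, Mul(6, Pow(Add(-8, -5, Mul(2, Add(1, Mul(-4, 3, 4)))), -1))) = Mul(-115, Mul(6, Pow(Add(-8, -5, Mul(2, Add(1, -48))), -1))) = Mul(-115, Mul(6, Pow(Add(-8, -5, Mul(2, -47)), -1))) = Mul(-115, Mul(6, Pow(Add(-8, -5, -94), -1))) = Mul(-115, Mul(6, Pow(-107, -1))) = Mul(-115, Mul(6, Rational(-1, 107))) = Mul(-115, Rational(-6, 107)) = Rational(690, 107)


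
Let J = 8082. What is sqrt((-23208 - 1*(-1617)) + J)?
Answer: 3*I*sqrt(1501) ≈ 116.23*I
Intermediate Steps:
sqrt((-23208 - 1*(-1617)) + J) = sqrt((-23208 - 1*(-1617)) + 8082) = sqrt((-23208 + 1617) + 8082) = sqrt(-21591 + 8082) = sqrt(-13509) = 3*I*sqrt(1501)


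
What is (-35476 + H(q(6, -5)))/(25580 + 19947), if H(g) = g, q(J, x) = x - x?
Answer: -35476/45527 ≈ -0.77923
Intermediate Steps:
q(J, x) = 0
(-35476 + H(q(6, -5)))/(25580 + 19947) = (-35476 + 0)/(25580 + 19947) = -35476/45527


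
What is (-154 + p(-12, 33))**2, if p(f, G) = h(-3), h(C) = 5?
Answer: 22201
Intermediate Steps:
p(f, G) = 5
(-154 + p(-12, 33))**2 = (-154 + 5)**2 = (-149)**2 = 22201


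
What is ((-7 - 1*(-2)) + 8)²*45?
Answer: 405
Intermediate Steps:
((-7 - 1*(-2)) + 8)²*45 = ((-7 + 2) + 8)²*45 = (-5 + 8)²*45 = 3²*45 = 9*45 = 405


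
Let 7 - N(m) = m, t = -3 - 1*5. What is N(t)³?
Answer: 3375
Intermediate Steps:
t = -8 (t = -3 - 5 = -8)
N(m) = 7 - m
N(t)³ = (7 - 1*(-8))³ = (7 + 8)³ = 15³ = 3375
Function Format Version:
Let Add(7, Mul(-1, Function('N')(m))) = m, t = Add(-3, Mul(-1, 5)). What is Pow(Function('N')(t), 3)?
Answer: 3375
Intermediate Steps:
t = -8 (t = Add(-3, -5) = -8)
Function('N')(m) = Add(7, Mul(-1, m))
Pow(Function('N')(t), 3) = Pow(Add(7, Mul(-1, -8)), 3) = Pow(Add(7, 8), 3) = Pow(15, 3) = 3375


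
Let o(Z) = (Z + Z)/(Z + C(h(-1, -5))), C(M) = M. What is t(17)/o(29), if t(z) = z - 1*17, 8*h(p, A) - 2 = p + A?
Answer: 0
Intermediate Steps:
h(p, A) = 1/4 + A/8 + p/8 (h(p, A) = 1/4 + (p + A)/8 = 1/4 + (A + p)/8 = 1/4 + (A/8 + p/8) = 1/4 + A/8 + p/8)
o(Z) = 2*Z/(-1/2 + Z) (o(Z) = (Z + Z)/(Z + (1/4 + (1/8)*(-5) + (1/8)*(-1))) = (2*Z)/(Z + (1/4 - 5/8 - 1/8)) = (2*Z)/(Z - 1/2) = (2*Z)/(-1/2 + Z) = 2*Z/(-1/2 + Z))
t(z) = -17 + z (t(z) = z - 17 = -17 + z)
t(17)/o(29) = (-17 + 17)/((4*29/(-1 + 2*29))) = 0/((4*29/(-1 + 58))) = 0/((4*29/57)) = 0/((4*29*(1/57))) = 0/(116/57) = 0*(57/116) = 0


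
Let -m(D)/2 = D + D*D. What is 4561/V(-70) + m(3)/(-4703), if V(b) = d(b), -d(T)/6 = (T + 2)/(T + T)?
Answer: -750760957/479706 ≈ -1565.0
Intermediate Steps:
m(D) = -2*D - 2*D**2 (m(D) = -2*(D + D*D) = -2*(D + D**2) = -2*D - 2*D**2)
d(T) = -3*(2 + T)/T (d(T) = -6*(T + 2)/(T + T) = -6*(2 + T)/(2*T) = -6*(2 + T)*1/(2*T) = -3*(2 + T)/T)
V(b) = -3 - 6/b
4561/V(-70) + m(3)/(-4703) = 4561/(-3 - 6/(-70)) - 2*3*(1 + 3)/(-4703) = 4561/(-3 - 6*(-1/70)) - 2*3*4*(-1/4703) = 4561/(-3 + 3/35) - 24*(-1/4703) = 4561/(-102/35) + 24/4703 = 4561*(-35/102) + 24/4703 = -159635/102 + 24/4703 = -750760957/479706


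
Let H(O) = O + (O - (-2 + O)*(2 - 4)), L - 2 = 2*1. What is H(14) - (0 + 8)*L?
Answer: 20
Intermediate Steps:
L = 4 (L = 2 + 2*1 = 2 + 2 = 4)
H(O) = -4 + 4*O (H(O) = O + (O - (-2 + O)*(-2)) = O + (O - (4 - 2*O)) = O + (O + (-4 + 2*O)) = O + (-4 + 3*O) = -4 + 4*O)
H(14) - (0 + 8)*L = (-4 + 4*14) - (0 + 8)*4 = (-4 + 56) - 8*4 = 52 - 1*32 = 52 - 32 = 20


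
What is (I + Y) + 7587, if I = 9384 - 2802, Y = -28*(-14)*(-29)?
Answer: 2801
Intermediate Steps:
Y = -11368 (Y = 392*(-29) = -11368)
I = 6582
(I + Y) + 7587 = (6582 - 11368) + 7587 = -4786 + 7587 = 2801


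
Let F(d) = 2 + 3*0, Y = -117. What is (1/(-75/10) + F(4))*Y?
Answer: -1092/5 ≈ -218.40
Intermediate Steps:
F(d) = 2 (F(d) = 2 + 0 = 2)
(1/(-75/10) + F(4))*Y = (1/(-75/10) + 2)*(-117) = (1/(-75*1/10) + 2)*(-117) = (1/(-15/2) + 2)*(-117) = (-2/15 + 2)*(-117) = (28/15)*(-117) = -1092/5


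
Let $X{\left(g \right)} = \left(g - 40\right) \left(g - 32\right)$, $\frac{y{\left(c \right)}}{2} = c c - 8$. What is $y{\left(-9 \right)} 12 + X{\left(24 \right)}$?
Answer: $1880$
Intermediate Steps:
$y{\left(c \right)} = -16 + 2 c^{2}$ ($y{\left(c \right)} = 2 \left(c c - 8\right) = 2 \left(c^{2} - 8\right) = 2 \left(-8 + c^{2}\right) = -16 + 2 c^{2}$)
$X{\left(g \right)} = \left(-40 + g\right) \left(-32 + g\right)$
$y{\left(-9 \right)} 12 + X{\left(24 \right)} = \left(-16 + 2 \left(-9\right)^{2}\right) 12 + \left(1280 + 24^{2} - 1728\right) = \left(-16 + 2 \cdot 81\right) 12 + \left(1280 + 576 - 1728\right) = \left(-16 + 162\right) 12 + 128 = 146 \cdot 12 + 128 = 1752 + 128 = 1880$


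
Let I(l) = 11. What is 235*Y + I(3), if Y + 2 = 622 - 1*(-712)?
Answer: 313031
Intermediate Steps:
Y = 1332 (Y = -2 + (622 - 1*(-712)) = -2 + (622 + 712) = -2 + 1334 = 1332)
235*Y + I(3) = 235*1332 + 11 = 313020 + 11 = 313031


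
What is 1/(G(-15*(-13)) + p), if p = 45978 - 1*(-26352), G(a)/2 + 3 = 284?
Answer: 1/72892 ≈ 1.3719e-5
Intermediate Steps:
G(a) = 562 (G(a) = -6 + 2*284 = -6 + 568 = 562)
p = 72330 (p = 45978 + 26352 = 72330)
1/(G(-15*(-13)) + p) = 1/(562 + 72330) = 1/72892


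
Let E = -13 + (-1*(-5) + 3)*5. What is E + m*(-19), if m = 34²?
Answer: -21937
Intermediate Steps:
m = 1156
E = 27 (E = -13 + (5 + 3)*5 = -13 + 8*5 = -13 + 40 = 27)
E + m*(-19) = 27 + 1156*(-19) = 27 - 21964 = -21937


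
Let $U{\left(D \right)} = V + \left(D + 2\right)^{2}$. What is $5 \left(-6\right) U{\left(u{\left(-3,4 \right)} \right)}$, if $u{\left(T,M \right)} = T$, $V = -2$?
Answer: $30$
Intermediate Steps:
$U{\left(D \right)} = -2 + \left(2 + D\right)^{2}$ ($U{\left(D \right)} = -2 + \left(D + 2\right)^{2} = -2 + \left(2 + D\right)^{2}$)
$5 \left(-6\right) U{\left(u{\left(-3,4 \right)} \right)} = 5 \left(-6\right) \left(-2 + \left(2 - 3\right)^{2}\right) = - 30 \left(-2 + \left(-1\right)^{2}\right) = - 30 \left(-2 + 1\right) = \left(-30\right) \left(-1\right) = 30$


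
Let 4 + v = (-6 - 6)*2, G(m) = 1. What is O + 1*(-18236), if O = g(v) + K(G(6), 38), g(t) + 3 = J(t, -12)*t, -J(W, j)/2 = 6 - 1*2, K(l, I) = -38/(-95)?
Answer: -90073/5 ≈ -18015.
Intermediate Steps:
K(l, I) = ⅖ (K(l, I) = -38*(-1/95) = ⅖)
v = -28 (v = -4 + (-6 - 6)*2 = -4 - 12*2 = -4 - 24 = -28)
J(W, j) = -8 (J(W, j) = -2*(6 - 1*2) = -2*(6 - 2) = -2*4 = -8)
g(t) = -3 - 8*t
O = 1107/5 (O = (-3 - 8*(-28)) + ⅖ = (-3 + 224) + ⅖ = 221 + ⅖ = 1107/5 ≈ 221.40)
O + 1*(-18236) = 1107/5 + 1*(-18236) = 1107/5 - 18236 = -90073/5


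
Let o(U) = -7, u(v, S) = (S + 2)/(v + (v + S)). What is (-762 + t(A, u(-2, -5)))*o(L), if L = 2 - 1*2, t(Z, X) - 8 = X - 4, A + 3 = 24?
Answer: 15911/3 ≈ 5303.7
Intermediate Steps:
u(v, S) = (2 + S)/(S + 2*v) (u(v, S) = (2 + S)/(v + (S + v)) = (2 + S)/(S + 2*v))
A = 21 (A = -3 + 24 = 21)
t(Z, X) = 4 + X (t(Z, X) = 8 + (X - 4) = 8 + (-4 + X) = 4 + X)
L = 0 (L = 2 - 2 = 0)
(-762 + t(A, u(-2, -5)))*o(L) = (-762 + (4 + (2 - 5)/(-5 + 2*(-2))))*(-7) = (-762 + (4 - 3/(-5 - 4)))*(-7) = (-762 + (4 - 3/(-9)))*(-7) = (-762 + (4 - 1/9*(-3)))*(-7) = (-762 + (4 + 1/3))*(-7) = (-762 + 13/3)*(-7) = -2273/3*(-7) = 15911/3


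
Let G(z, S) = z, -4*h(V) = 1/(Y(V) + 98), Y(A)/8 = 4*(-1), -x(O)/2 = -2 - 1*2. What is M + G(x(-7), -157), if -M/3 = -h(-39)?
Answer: 703/88 ≈ 7.9886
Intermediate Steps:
x(O) = 8 (x(O) = -2*(-2 - 1*2) = -2*(-2 - 2) = -2*(-4) = 8)
Y(A) = -32 (Y(A) = 8*(4*(-1)) = 8*(-4) = -32)
h(V) = -1/264 (h(V) = -1/(4*(-32 + 98)) = -¼/66 = -¼*1/66 = -1/264)
M = -1/88 (M = -(-3)*(-1)/264 = -3*1/264 = -1/88 ≈ -0.011364)
M + G(x(-7), -157) = -1/88 + 8 = 703/88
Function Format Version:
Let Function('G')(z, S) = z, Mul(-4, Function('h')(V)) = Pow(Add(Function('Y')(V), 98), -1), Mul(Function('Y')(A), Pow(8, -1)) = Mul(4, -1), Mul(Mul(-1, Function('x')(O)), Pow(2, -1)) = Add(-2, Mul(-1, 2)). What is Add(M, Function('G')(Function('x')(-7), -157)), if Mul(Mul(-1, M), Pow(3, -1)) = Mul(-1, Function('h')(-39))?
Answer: Rational(703, 88) ≈ 7.9886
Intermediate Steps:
Function('x')(O) = 8 (Function('x')(O) = Mul(-2, Add(-2, Mul(-1, 2))) = Mul(-2, Add(-2, -2)) = Mul(-2, -4) = 8)
Function('Y')(A) = -32 (Function('Y')(A) = Mul(8, Mul(4, -1)) = Mul(8, -4) = -32)
Function('h')(V) = Rational(-1, 264) (Function('h')(V) = Mul(Rational(-1, 4), Pow(Add(-32, 98), -1)) = Mul(Rational(-1, 4), Pow(66, -1)) = Mul(Rational(-1, 4), Rational(1, 66)) = Rational(-1, 264))
M = Rational(-1, 88) (M = Mul(-3, Mul(-1, Rational(-1, 264))) = Mul(-3, Rational(1, 264)) = Rational(-1, 88) ≈ -0.011364)
Add(M, Function('G')(Function('x')(-7), -157)) = Add(Rational(-1, 88), 8) = Rational(703, 88)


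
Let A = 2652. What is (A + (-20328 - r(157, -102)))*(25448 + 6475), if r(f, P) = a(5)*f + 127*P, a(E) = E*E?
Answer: -276038181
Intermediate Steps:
a(E) = E²
r(f, P) = 25*f + 127*P (r(f, P) = 5²*f + 127*P = 25*f + 127*P)
(A + (-20328 - r(157, -102)))*(25448 + 6475) = (2652 + (-20328 - (25*157 + 127*(-102))))*(25448 + 6475) = (2652 + (-20328 - (3925 - 12954)))*31923 = (2652 + (-20328 - 1*(-9029)))*31923 = (2652 + (-20328 + 9029))*31923 = (2652 - 11299)*31923 = -8647*31923 = -276038181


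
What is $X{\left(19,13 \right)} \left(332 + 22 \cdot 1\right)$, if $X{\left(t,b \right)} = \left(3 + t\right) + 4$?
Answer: $9204$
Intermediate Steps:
$X{\left(t,b \right)} = 7 + t$
$X{\left(19,13 \right)} \left(332 + 22 \cdot 1\right) = \left(7 + 19\right) \left(332 + 22 \cdot 1\right) = 26 \left(332 + 22\right) = 26 \cdot 354 = 9204$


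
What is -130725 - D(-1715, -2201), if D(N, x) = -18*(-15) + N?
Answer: -129280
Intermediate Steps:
D(N, x) = 270 + N
-130725 - D(-1715, -2201) = -130725 - (270 - 1715) = -130725 - 1*(-1445) = -130725 + 1445 = -129280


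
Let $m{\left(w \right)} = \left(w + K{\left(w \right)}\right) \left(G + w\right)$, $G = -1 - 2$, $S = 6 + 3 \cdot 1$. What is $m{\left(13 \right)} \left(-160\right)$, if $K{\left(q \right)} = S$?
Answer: $-35200$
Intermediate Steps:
$S = 9$ ($S = 6 + 3 = 9$)
$K{\left(q \right)} = 9$
$G = -3$
$m{\left(w \right)} = \left(-3 + w\right) \left(9 + w\right)$ ($m{\left(w \right)} = \left(w + 9\right) \left(-3 + w\right) = \left(9 + w\right) \left(-3 + w\right) = \left(-3 + w\right) \left(9 + w\right)$)
$m{\left(13 \right)} \left(-160\right) = \left(-27 + 13^{2} + 6 \cdot 13\right) \left(-160\right) = \left(-27 + 169 + 78\right) \left(-160\right) = 220 \left(-160\right) = -35200$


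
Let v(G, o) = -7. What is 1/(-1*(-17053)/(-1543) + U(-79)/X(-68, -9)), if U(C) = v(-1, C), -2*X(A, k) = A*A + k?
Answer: -7120945/78677993 ≈ -0.090508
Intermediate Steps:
X(A, k) = -k/2 - A²/2 (X(A, k) = -(A*A + k)/2 = -(A² + k)/2 = -(k + A²)/2 = -k/2 - A²/2)
U(C) = -7
1/(-1*(-17053)/(-1543) + U(-79)/X(-68, -9)) = 1/(-1*(-17053)/(-1543) - 7/(-½*(-9) - ½*(-68)²)) = 1/(17053*(-1/1543) - 7/(9/2 - ½*4624)) = 1/(-17053/1543 - 7/(9/2 - 2312)) = 1/(-17053/1543 - 7/(-4615/2)) = 1/(-17053/1543 - 7*(-2/4615)) = 1/(-17053/1543 + 14/4615) = 1/(-78677993/7120945) = -7120945/78677993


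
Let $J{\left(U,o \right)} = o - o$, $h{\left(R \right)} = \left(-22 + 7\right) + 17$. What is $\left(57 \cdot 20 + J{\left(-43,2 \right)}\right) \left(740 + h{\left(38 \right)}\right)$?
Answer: $845880$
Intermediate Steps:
$h{\left(R \right)} = 2$ ($h{\left(R \right)} = -15 + 17 = 2$)
$J{\left(U,o \right)} = 0$
$\left(57 \cdot 20 + J{\left(-43,2 \right)}\right) \left(740 + h{\left(38 \right)}\right) = \left(57 \cdot 20 + 0\right) \left(740 + 2\right) = \left(1140 + 0\right) 742 = 1140 \cdot 742 = 845880$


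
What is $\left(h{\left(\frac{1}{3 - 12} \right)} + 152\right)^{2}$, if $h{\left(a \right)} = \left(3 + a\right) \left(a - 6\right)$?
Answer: $\frac{118417924}{6561} \approx 18049.0$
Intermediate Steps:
$h{\left(a \right)} = \left(-6 + a\right) \left(3 + a\right)$ ($h{\left(a \right)} = \left(3 + a\right) \left(-6 + a\right) = \left(-6 + a\right) \left(3 + a\right)$)
$\left(h{\left(\frac{1}{3 - 12} \right)} + 152\right)^{2} = \left(\left(-18 + \left(\frac{1}{3 - 12}\right)^{2} - \frac{3}{3 - 12}\right) + 152\right)^{2} = \left(\left(-18 + \left(\frac{1}{-9}\right)^{2} - \frac{3}{-9}\right) + 152\right)^{2} = \left(\left(-18 + \left(- \frac{1}{9}\right)^{2} - - \frac{1}{3}\right) + 152\right)^{2} = \left(\left(-18 + \frac{1}{81} + \frac{1}{3}\right) + 152\right)^{2} = \left(- \frac{1430}{81} + 152\right)^{2} = \left(\frac{10882}{81}\right)^{2} = \frac{118417924}{6561}$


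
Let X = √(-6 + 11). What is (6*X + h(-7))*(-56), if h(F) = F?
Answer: 392 - 336*√5 ≈ -359.32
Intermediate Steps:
X = √5 ≈ 2.2361
(6*X + h(-7))*(-56) = (6*√5 - 7)*(-56) = (-7 + 6*√5)*(-56) = 392 - 336*√5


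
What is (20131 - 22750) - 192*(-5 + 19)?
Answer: -5307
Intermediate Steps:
(20131 - 22750) - 192*(-5 + 19) = -2619 - 192*14 = -2619 - 24*112 = -2619 - 2688 = -5307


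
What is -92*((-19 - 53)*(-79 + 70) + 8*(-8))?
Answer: -53728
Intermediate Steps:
-92*((-19 - 53)*(-79 + 70) + 8*(-8)) = -92*(-72*(-9) - 64) = -92*(648 - 64) = -92*584 = -53728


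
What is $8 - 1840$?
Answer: $-1832$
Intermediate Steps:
$8 - 1840 = -1832$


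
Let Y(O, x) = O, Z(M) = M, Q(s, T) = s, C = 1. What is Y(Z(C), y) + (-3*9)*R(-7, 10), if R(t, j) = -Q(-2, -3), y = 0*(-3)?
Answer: -53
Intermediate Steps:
y = 0
R(t, j) = 2 (R(t, j) = -1*(-2) = 2)
Y(Z(C), y) + (-3*9)*R(-7, 10) = 1 - 3*9*2 = 1 - 27*2 = 1 - 54 = -53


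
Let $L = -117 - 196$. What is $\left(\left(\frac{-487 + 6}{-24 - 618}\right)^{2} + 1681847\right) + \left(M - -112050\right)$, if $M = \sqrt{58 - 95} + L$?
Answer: $\frac{739250987137}{412164} + i \sqrt{37} \approx 1.7936 \cdot 10^{6} + 6.0828 i$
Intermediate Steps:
$L = -313$
$M = -313 + i \sqrt{37}$ ($M = \sqrt{58 - 95} - 313 = \sqrt{-37} - 313 = i \sqrt{37} - 313 = -313 + i \sqrt{37} \approx -313.0 + 6.0828 i$)
$\left(\left(\frac{-487 + 6}{-24 - 618}\right)^{2} + 1681847\right) + \left(M - -112050\right) = \left(\left(\frac{-487 + 6}{-24 - 618}\right)^{2} + 1681847\right) - \left(-111737 - i \sqrt{37}\right) = \left(\left(- \frac{481}{-642}\right)^{2} + 1681847\right) + \left(\left(-313 + i \sqrt{37}\right) + 112050\right) = \left(\left(\left(-481\right) \left(- \frac{1}{642}\right)\right)^{2} + 1681847\right) + \left(111737 + i \sqrt{37}\right) = \left(\left(\frac{481}{642}\right)^{2} + 1681847\right) + \left(111737 + i \sqrt{37}\right) = \left(\frac{231361}{412164} + 1681847\right) + \left(111737 + i \sqrt{37}\right) = \frac{693197018269}{412164} + \left(111737 + i \sqrt{37}\right) = \frac{739250987137}{412164} + i \sqrt{37}$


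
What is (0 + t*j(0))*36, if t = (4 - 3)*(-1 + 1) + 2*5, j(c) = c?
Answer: 0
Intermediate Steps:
t = 10 (t = 1*0 + 10 = 0 + 10 = 10)
(0 + t*j(0))*36 = (0 + 10*0)*36 = (0 + 0)*36 = 0*36 = 0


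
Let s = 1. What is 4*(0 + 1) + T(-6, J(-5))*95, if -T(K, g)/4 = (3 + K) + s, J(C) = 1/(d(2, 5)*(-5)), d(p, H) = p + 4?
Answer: 764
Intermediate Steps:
d(p, H) = 4 + p
J(C) = -1/30 (J(C) = 1/((4 + 2)*(-5)) = 1/(6*(-5)) = 1/(-30) = -1/30)
T(K, g) = -16 - 4*K (T(K, g) = -4*((3 + K) + 1) = -4*(4 + K) = -16 - 4*K)
4*(0 + 1) + T(-6, J(-5))*95 = 4*(0 + 1) + (-16 - 4*(-6))*95 = 4*1 + (-16 + 24)*95 = 4 + 8*95 = 4 + 760 = 764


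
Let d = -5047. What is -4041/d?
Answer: 4041/5047 ≈ 0.80067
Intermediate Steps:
-4041/d = -4041/(-5047) = -4041*(-1/5047) = 4041/5047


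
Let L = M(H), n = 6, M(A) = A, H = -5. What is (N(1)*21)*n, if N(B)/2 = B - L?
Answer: 1512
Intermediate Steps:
L = -5
N(B) = 10 + 2*B (N(B) = 2*(B - 1*(-5)) = 2*(B + 5) = 2*(5 + B) = 10 + 2*B)
(N(1)*21)*n = ((10 + 2*1)*21)*6 = ((10 + 2)*21)*6 = (12*21)*6 = 252*6 = 1512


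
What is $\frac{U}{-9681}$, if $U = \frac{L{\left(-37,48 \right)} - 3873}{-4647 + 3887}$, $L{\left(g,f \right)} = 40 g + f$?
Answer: $- \frac{1061}{1471512} \approx -0.00072103$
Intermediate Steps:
$L{\left(g,f \right)} = f + 40 g$
$U = \frac{1061}{152}$ ($U = \frac{\left(48 + 40 \left(-37\right)\right) - 3873}{-4647 + 3887} = \frac{\left(48 - 1480\right) - 3873}{-760} = \left(-1432 - 3873\right) \left(- \frac{1}{760}\right) = \left(-5305\right) \left(- \frac{1}{760}\right) = \frac{1061}{152} \approx 6.9803$)
$\frac{U}{-9681} = \frac{1061}{152 \left(-9681\right)} = \frac{1061}{152} \left(- \frac{1}{9681}\right) = - \frac{1061}{1471512}$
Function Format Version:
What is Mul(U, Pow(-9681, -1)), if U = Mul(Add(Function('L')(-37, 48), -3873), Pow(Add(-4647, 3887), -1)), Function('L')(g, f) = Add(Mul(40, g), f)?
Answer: Rational(-1061, 1471512) ≈ -0.00072103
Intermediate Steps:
Function('L')(g, f) = Add(f, Mul(40, g))
U = Rational(1061, 152) (U = Mul(Add(Add(48, Mul(40, -37)), -3873), Pow(Add(-4647, 3887), -1)) = Mul(Add(Add(48, -1480), -3873), Pow(-760, -1)) = Mul(Add(-1432, -3873), Rational(-1, 760)) = Mul(-5305, Rational(-1, 760)) = Rational(1061, 152) ≈ 6.9803)
Mul(U, Pow(-9681, -1)) = Mul(Rational(1061, 152), Pow(-9681, -1)) = Mul(Rational(1061, 152), Rational(-1, 9681)) = Rational(-1061, 1471512)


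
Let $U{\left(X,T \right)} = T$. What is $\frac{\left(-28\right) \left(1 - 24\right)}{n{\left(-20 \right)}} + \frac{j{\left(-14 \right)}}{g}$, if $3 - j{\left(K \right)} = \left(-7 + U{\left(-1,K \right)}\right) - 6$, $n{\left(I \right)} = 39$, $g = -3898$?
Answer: $\frac{1254571}{76011} \approx 16.505$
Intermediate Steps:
$j{\left(K \right)} = 16 - K$ ($j{\left(K \right)} = 3 - \left(\left(-7 + K\right) - 6\right) = 3 - \left(-13 + K\right) = 16 - K$)
$\frac{\left(-28\right) \left(1 - 24\right)}{n{\left(-20 \right)}} + \frac{j{\left(-14 \right)}}{g} = \frac{\left(-28\right) \left(1 - 24\right)}{39} + \frac{16 - -14}{-3898} = \left(-28\right) \left(-23\right) \frac{1}{39} + \left(16 + 14\right) \left(- \frac{1}{3898}\right) = 644 \cdot \frac{1}{39} + 30 \left(- \frac{1}{3898}\right) = \frac{644}{39} - \frac{15}{1949} = \frac{1254571}{76011}$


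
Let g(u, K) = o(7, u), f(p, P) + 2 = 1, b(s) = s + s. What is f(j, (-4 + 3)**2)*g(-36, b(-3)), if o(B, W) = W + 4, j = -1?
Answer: 32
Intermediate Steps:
b(s) = 2*s
f(p, P) = -1 (f(p, P) = -2 + 1 = -1)
o(B, W) = 4 + W
g(u, K) = 4 + u
f(j, (-4 + 3)**2)*g(-36, b(-3)) = -(4 - 36) = -1*(-32) = 32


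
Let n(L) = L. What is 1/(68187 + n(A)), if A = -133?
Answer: 1/68054 ≈ 1.4694e-5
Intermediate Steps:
1/(68187 + n(A)) = 1/(68187 - 133) = 1/68054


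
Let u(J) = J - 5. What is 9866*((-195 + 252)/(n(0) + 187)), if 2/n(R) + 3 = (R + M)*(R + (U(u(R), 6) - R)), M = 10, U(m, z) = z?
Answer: 32054634/10661 ≈ 3006.7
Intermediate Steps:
u(J) = -5 + J
n(R) = 2/(57 + 6*R) (n(R) = 2/(-3 + (R + 10)*(R + (6 - R))) = 2/(-3 + (10 + R)*6) = 2/(-3 + (60 + 6*R)) = 2/(57 + 6*R))
9866*((-195 + 252)/(n(0) + 187)) = 9866*((-195 + 252)/(2/(3*(19 + 2*0)) + 187)) = 9866*(57/(2/(3*(19 + 0)) + 187)) = 9866*(57/((⅔)/19 + 187)) = 9866*(57/((⅔)*(1/19) + 187)) = 9866*(57/(2/57 + 187)) = 9866*(57/(10661/57)) = 9866*(57*(57/10661)) = 9866*(3249/10661) = 32054634/10661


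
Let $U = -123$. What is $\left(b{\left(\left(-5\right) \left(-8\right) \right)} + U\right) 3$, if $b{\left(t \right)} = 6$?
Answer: $-351$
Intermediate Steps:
$\left(b{\left(\left(-5\right) \left(-8\right) \right)} + U\right) 3 = \left(6 - 123\right) 3 = \left(-117\right) 3 = -351$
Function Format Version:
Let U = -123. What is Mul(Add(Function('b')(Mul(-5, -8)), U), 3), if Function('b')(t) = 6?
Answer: -351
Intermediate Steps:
Mul(Add(Function('b')(Mul(-5, -8)), U), 3) = Mul(Add(6, -123), 3) = Mul(-117, 3) = -351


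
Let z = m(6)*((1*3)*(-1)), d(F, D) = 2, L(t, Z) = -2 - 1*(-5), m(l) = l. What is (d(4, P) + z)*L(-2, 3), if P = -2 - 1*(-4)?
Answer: -48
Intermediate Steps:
P = 2 (P = -2 + 4 = 2)
L(t, Z) = 3 (L(t, Z) = -2 + 5 = 3)
z = -18 (z = 6*((1*3)*(-1)) = 6*(3*(-1)) = 6*(-3) = -18)
(d(4, P) + z)*L(-2, 3) = (2 - 18)*3 = -16*3 = -48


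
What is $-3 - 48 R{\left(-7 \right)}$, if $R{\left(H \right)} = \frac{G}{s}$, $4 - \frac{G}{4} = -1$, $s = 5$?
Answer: $-195$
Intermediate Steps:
$G = 20$ ($G = 16 - -4 = 16 + 4 = 20$)
$R{\left(H \right)} = 4$ ($R{\left(H \right)} = \frac{20}{5} = 20 \cdot \frac{1}{5} = 4$)
$-3 - 48 R{\left(-7 \right)} = -3 - 192 = -195$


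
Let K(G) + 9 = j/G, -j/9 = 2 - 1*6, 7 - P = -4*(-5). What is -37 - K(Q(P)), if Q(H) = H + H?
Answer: -346/13 ≈ -26.615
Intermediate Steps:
P = -13 (P = 7 - (-4)*(-5) = 7 - 1*20 = 7 - 20 = -13)
j = 36 (j = -9*(2 - 1*6) = -9*(2 - 6) = -9*(-4) = 36)
Q(H) = 2*H
K(G) = -9 + 36/G
-37 - K(Q(P)) = -37 - (-9 + 36/((2*(-13)))) = -37 - (-9 + 36/(-26)) = -37 - (-9 + 36*(-1/26)) = -37 - (-9 - 18/13) = -37 - 1*(-135/13) = -37 + 135/13 = -346/13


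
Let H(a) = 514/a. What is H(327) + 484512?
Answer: 158435938/327 ≈ 4.8451e+5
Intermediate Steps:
H(327) + 484512 = 514/327 + 484512 = 158435938/327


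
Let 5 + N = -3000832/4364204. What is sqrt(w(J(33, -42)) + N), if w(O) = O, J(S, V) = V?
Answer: I*sqrt(56766952564855)/1091051 ≈ 6.9056*I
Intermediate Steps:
N = -6205463/1091051 (N = -5 - 3000832/4364204 = -5 - 3000832*1/4364204 = -5 - 750208/1091051 = -6205463/1091051 ≈ -5.6876)
sqrt(w(J(33, -42)) + N) = sqrt(-42 - 6205463/1091051) = sqrt(-52029605/1091051) = I*sqrt(56766952564855)/1091051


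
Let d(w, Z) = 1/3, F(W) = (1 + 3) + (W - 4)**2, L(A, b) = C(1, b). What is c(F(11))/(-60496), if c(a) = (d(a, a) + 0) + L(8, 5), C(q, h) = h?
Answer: -1/11343 ≈ -8.8160e-5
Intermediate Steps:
L(A, b) = b
F(W) = 4 + (-4 + W)**2
d(w, Z) = 1/3
c(a) = 16/3 (c(a) = (1/3 + 0) + 5 = 1/3 + 5 = 16/3)
c(F(11))/(-60496) = (16/3)/(-60496) = (16/3)*(-1/60496) = -1/11343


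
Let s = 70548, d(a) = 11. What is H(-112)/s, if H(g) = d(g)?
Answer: 11/70548 ≈ 0.00015592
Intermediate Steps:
H(g) = 11
H(-112)/s = 11/70548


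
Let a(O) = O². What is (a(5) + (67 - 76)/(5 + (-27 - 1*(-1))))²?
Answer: 31684/49 ≈ 646.61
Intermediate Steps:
(a(5) + (67 - 76)/(5 + (-27 - 1*(-1))))² = (5² + (67 - 76)/(5 + (-27 - 1*(-1))))² = (25 - 9/(5 + (-27 + 1)))² = (25 - 9/(5 - 26))² = (25 - 9/(-21))² = (25 - 9*(-1/21))² = (25 + 3/7)² = (178/7)² = 31684/49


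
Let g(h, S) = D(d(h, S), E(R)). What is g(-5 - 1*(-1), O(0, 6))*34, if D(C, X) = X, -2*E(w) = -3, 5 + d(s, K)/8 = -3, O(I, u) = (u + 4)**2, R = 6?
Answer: 51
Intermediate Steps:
O(I, u) = (4 + u)**2
d(s, K) = -64 (d(s, K) = -40 + 8*(-3) = -40 - 24 = -64)
E(w) = 3/2 (E(w) = -1/2*(-3) = 3/2)
g(h, S) = 3/2
g(-5 - 1*(-1), O(0, 6))*34 = (3/2)*34 = 51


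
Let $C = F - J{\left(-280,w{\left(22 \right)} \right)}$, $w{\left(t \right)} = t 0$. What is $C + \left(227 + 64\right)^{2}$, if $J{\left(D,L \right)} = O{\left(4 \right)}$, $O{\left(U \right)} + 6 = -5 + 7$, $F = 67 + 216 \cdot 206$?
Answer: $129248$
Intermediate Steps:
$F = 44563$ ($F = 67 + 44496 = 44563$)
$w{\left(t \right)} = 0$
$O{\left(U \right)} = -4$ ($O{\left(U \right)} = -6 + \left(-5 + 7\right) = -6 + 2 = -4$)
$J{\left(D,L \right)} = -4$
$C = 44567$ ($C = 44563 - -4 = 44563 + 4 = 44567$)
$C + \left(227 + 64\right)^{2} = 44567 + \left(227 + 64\right)^{2} = 44567 + 291^{2} = 44567 + 84681 = 129248$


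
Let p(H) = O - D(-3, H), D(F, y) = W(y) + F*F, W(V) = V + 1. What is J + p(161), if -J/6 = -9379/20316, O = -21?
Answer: -640733/3386 ≈ -189.23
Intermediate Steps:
W(V) = 1 + V
D(F, y) = 1 + y + F² (D(F, y) = (1 + y) + F*F = (1 + y) + F² = 1 + y + F²)
p(H) = -31 - H (p(H) = -21 - (1 + H + (-3)²) = -21 - (1 + H + 9) = -21 - (10 + H) = -21 + (-10 - H) = -31 - H)
J = 9379/3386 (J = -(-56274)/20316 = -6*(-9379/20316) = 9379/3386 ≈ 2.7699)
J + p(161) = 9379/3386 + (-31 - 1*161) = 9379/3386 + (-31 - 161) = 9379/3386 - 192 = -640733/3386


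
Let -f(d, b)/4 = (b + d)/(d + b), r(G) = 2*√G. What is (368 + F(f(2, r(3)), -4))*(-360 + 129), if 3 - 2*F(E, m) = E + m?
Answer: -172557/2 ≈ -86279.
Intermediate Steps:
f(d, b) = -4 (f(d, b) = -4*(b + d)/(d + b) = -4*(b + d)/(b + d) = -4*1 = -4)
F(E, m) = 3/2 - E/2 - m/2 (F(E, m) = 3/2 - (E + m)/2 = 3/2 + (-E/2 - m/2) = 3/2 - E/2 - m/2)
(368 + F(f(2, r(3)), -4))*(-360 + 129) = (368 + (3/2 - ½*(-4) - ½*(-4)))*(-360 + 129) = (368 + (3/2 + 2 + 2))*(-231) = (368 + 11/2)*(-231) = (747/2)*(-231) = -172557/2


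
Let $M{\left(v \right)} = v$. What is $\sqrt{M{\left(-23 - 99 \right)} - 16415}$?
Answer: $i \sqrt{16537} \approx 128.6 i$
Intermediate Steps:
$\sqrt{M{\left(-23 - 99 \right)} - 16415} = \sqrt{\left(-23 - 99\right) - 16415} = \sqrt{-122 + \left(-23256 + 6841\right)} = \sqrt{-122 - 16415} = \sqrt{-16537} = i \sqrt{16537}$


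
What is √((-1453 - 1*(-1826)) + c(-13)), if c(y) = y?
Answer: 6*√10 ≈ 18.974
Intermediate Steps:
√((-1453 - 1*(-1826)) + c(-13)) = √((-1453 - 1*(-1826)) - 13) = √((-1453 + 1826) - 13) = √(373 - 13) = √360 = 6*√10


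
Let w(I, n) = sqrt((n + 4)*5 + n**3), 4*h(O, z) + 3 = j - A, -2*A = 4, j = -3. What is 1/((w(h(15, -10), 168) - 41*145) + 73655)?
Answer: 33855/2289950804 - sqrt(1185623)/2289950804 ≈ 1.4309e-5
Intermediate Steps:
A = -2 (A = -1/2*4 = -2)
h(O, z) = -1 (h(O, z) = -3/4 + (-3 - 1*(-2))/4 = -3/4 + (-3 + 2)/4 = -3/4 + (1/4)*(-1) = -3/4 - 1/4 = -1)
w(I, n) = sqrt(20 + n**3 + 5*n) (w(I, n) = sqrt((4 + n)*5 + n**3) = sqrt((20 + 5*n) + n**3) = sqrt(20 + n**3 + 5*n))
1/((w(h(15, -10), 168) - 41*145) + 73655) = 1/((sqrt(20 + 168**3 + 5*168) - 41*145) + 73655) = 1/((sqrt(20 + 4741632 + 840) - 1*5945) + 73655) = 1/((sqrt(4742492) - 5945) + 73655) = 1/((2*sqrt(1185623) - 5945) + 73655) = 1/((-5945 + 2*sqrt(1185623)) + 73655) = 1/(67710 + 2*sqrt(1185623))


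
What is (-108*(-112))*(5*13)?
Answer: 786240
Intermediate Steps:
(-108*(-112))*(5*13) = 12096*65 = 786240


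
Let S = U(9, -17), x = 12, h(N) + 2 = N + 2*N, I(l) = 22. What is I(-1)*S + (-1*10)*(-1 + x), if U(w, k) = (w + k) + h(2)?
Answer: -198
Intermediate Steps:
h(N) = -2 + 3*N (h(N) = -2 + (N + 2*N) = -2 + 3*N)
U(w, k) = 4 + k + w (U(w, k) = (w + k) + (-2 + 3*2) = (k + w) + (-2 + 6) = (k + w) + 4 = 4 + k + w)
S = -4 (S = 4 - 17 + 9 = -4)
I(-1)*S + (-1*10)*(-1 + x) = 22*(-4) + (-1*10)*(-1 + 12) = -88 - 10*11 = -88 - 110 = -198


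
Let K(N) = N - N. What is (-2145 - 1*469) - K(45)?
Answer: -2614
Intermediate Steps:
K(N) = 0
(-2145 - 1*469) - K(45) = (-2145 - 1*469) - 1*0 = (-2145 - 469) + 0 = -2614 + 0 = -2614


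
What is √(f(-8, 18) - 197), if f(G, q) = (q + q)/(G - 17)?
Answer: 11*I*√41/5 ≈ 14.087*I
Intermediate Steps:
f(G, q) = 2*q/(-17 + G) (f(G, q) = (2*q)/(-17 + G) = 2*q/(-17 + G))
√(f(-8, 18) - 197) = √(2*18/(-17 - 8) - 197) = √(2*18/(-25) - 197) = √(2*18*(-1/25) - 197) = √(-36/25 - 197) = √(-4961/25) = 11*I*√41/5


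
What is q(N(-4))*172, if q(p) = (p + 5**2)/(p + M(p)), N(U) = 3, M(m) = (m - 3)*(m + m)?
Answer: 4816/3 ≈ 1605.3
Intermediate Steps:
M(m) = 2*m*(-3 + m) (M(m) = (-3 + m)*(2*m) = 2*m*(-3 + m))
q(p) = (25 + p)/(p + 2*p*(-3 + p)) (q(p) = (p + 5**2)/(p + 2*p*(-3 + p)) = (p + 25)/(p + 2*p*(-3 + p)) = (25 + p)/(p + 2*p*(-3 + p)))
q(N(-4))*172 = ((25 + 3)/(3*(-5 + 2*3)))*172 = ((1/3)*28/(-5 + 6))*172 = ((1/3)*28/1)*172 = ((1/3)*1*28)*172 = (28/3)*172 = 4816/3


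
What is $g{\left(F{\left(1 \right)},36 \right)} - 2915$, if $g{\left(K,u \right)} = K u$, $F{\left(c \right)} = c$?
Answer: $-2879$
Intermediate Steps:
$g{\left(F{\left(1 \right)},36 \right)} - 2915 = 1 \cdot 36 - 2915 = 36 - 2915 = -2879$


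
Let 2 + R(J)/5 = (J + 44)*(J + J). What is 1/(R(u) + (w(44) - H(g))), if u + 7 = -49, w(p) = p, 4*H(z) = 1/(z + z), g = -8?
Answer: 64/432257 ≈ 0.00014806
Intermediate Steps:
H(z) = 1/(8*z) (H(z) = 1/(4*(z + z)) = 1/(4*((2*z))) = (1/(2*z))/4 = 1/(8*z))
u = -56 (u = -7 - 49 = -56)
R(J) = -10 + 10*J*(44 + J) (R(J) = -10 + 5*((J + 44)*(J + J)) = -10 + 5*((44 + J)*(2*J)) = -10 + 5*(2*J*(44 + J)) = -10 + 10*J*(44 + J))
1/(R(u) + (w(44) - H(g))) = 1/((-10 + 10*(-56)² + 440*(-56)) + (44 - 1/(8*(-8)))) = 1/((-10 + 10*3136 - 24640) + (44 - (-1)/(8*8))) = 1/((-10 + 31360 - 24640) + (44 - 1*(-1/64))) = 1/(6710 + (44 + 1/64)) = 1/(6710 + 2817/64) = 1/(432257/64) = 64/432257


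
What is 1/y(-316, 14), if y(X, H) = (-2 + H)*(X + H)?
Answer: -1/3624 ≈ -0.00027594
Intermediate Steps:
y(X, H) = (-2 + H)*(H + X)
1/y(-316, 14) = 1/(14² - 2*14 - 2*(-316) + 14*(-316)) = 1/(196 - 28 + 632 - 4424) = 1/(-3624) = -1/3624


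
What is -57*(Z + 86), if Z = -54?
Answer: -1824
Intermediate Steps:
-57*(Z + 86) = -57*(-54 + 86) = -57*32 = -1824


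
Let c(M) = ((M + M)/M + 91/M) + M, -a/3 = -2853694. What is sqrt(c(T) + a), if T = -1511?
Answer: 62*sqrt(5083907578)/1511 ≈ 2925.7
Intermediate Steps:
a = 8561082 (a = -3*(-2853694) = 8561082)
c(M) = 2 + M + 91/M (c(M) = ((2*M)/M + 91/M) + M = (2 + 91/M) + M = 2 + M + 91/M)
sqrt(c(T) + a) = sqrt((2 - 1511 + 91/(-1511)) + 8561082) = sqrt((2 - 1511 + 91*(-1/1511)) + 8561082) = sqrt((2 - 1511 - 91/1511) + 8561082) = sqrt(-2280190/1511 + 8561082) = sqrt(12933514712/1511) = 62*sqrt(5083907578)/1511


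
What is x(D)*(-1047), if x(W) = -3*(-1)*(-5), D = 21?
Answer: 15705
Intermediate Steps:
x(W) = -15 (x(W) = 3*(-5) = -15)
x(D)*(-1047) = -15*(-1047) = 15705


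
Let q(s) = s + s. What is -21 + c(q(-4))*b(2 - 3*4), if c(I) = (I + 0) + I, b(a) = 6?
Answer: -117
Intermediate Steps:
q(s) = 2*s
c(I) = 2*I (c(I) = I + I = 2*I)
-21 + c(q(-4))*b(2 - 3*4) = -21 + (2*(2*(-4)))*6 = -21 + (2*(-8))*6 = -21 - 16*6 = -21 - 96 = -117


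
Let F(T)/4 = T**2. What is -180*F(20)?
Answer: -288000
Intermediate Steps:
F(T) = 4*T**2
-180*F(20) = -720*20**2 = -720*400 = -180*1600 = -288000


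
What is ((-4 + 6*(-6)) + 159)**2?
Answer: 14161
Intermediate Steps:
((-4 + 6*(-6)) + 159)**2 = ((-4 - 36) + 159)**2 = (-40 + 159)**2 = 119**2 = 14161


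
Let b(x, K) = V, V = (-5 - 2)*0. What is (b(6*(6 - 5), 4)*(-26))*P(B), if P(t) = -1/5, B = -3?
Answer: 0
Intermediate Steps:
P(t) = -⅕ (P(t) = -1*⅕ = -⅕)
V = 0 (V = -7*0 = 0)
b(x, K) = 0
(b(6*(6 - 5), 4)*(-26))*P(B) = (0*(-26))*(-⅕) = 0*(-⅕) = 0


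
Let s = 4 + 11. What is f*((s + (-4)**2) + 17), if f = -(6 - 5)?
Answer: -48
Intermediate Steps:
s = 15
f = -1 (f = -1*1 = -1)
f*((s + (-4)**2) + 17) = -((15 + (-4)**2) + 17) = -((15 + 16) + 17) = -(31 + 17) = -1*48 = -48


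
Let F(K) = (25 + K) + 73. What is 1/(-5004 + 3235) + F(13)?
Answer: 196358/1769 ≈ 111.00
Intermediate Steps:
F(K) = 98 + K
1/(-5004 + 3235) + F(13) = 1/(-5004 + 3235) + (98 + 13) = 1/(-1769) + 111 = -1/1769 + 111 = 196358/1769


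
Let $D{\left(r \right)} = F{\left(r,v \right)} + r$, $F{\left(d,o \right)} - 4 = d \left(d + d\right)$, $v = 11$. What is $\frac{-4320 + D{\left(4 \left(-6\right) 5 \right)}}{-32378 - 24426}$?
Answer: $- \frac{6091}{14201} \approx -0.42891$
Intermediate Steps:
$F{\left(d,o \right)} = 4 + 2 d^{2}$ ($F{\left(d,o \right)} = 4 + d \left(d + d\right) = 4 + d 2 d = 4 + 2 d^{2}$)
$D{\left(r \right)} = 4 + r + 2 r^{2}$ ($D{\left(r \right)} = \left(4 + 2 r^{2}\right) + r = 4 + r + 2 r^{2}$)
$\frac{-4320 + D{\left(4 \left(-6\right) 5 \right)}}{-32378 - 24426} = \frac{-4320 + \left(4 + 4 \left(-6\right) 5 + 2 \left(4 \left(-6\right) 5\right)^{2}\right)}{-32378 - 24426} = \frac{-4320 + \left(4 - 120 + 2 \left(\left(-24\right) 5\right)^{2}\right)}{-56804} = \left(-4320 + \left(4 - 120 + 2 \left(-120\right)^{2}\right)\right) \left(- \frac{1}{56804}\right) = \left(-4320 + \left(4 - 120 + 2 \cdot 14400\right)\right) \left(- \frac{1}{56804}\right) = \left(-4320 + \left(4 - 120 + 28800\right)\right) \left(- \frac{1}{56804}\right) = \left(-4320 + 28684\right) \left(- \frac{1}{56804}\right) = 24364 \left(- \frac{1}{56804}\right) = - \frac{6091}{14201}$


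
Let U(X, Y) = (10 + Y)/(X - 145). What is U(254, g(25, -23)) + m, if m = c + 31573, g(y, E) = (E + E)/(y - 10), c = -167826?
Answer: -222773551/1635 ≈ -1.3625e+5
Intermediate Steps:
g(y, E) = 2*E/(-10 + y) (g(y, E) = (2*E)/(-10 + y) = 2*E/(-10 + y))
U(X, Y) = (10 + Y)/(-145 + X)
m = -136253 (m = -167826 + 31573 = -136253)
U(254, g(25, -23)) + m = (10 + 2*(-23)/(-10 + 25))/(-145 + 254) - 136253 = (10 + 2*(-23)/15)/109 - 136253 = (10 + 2*(-23)*(1/15))/109 - 136253 = (10 - 46/15)/109 - 136253 = (1/109)*(104/15) - 136253 = 104/1635 - 136253 = -222773551/1635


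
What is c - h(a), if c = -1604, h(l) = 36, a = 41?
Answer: -1640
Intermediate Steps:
c - h(a) = -1604 - 1*36 = -1604 - 36 = -1640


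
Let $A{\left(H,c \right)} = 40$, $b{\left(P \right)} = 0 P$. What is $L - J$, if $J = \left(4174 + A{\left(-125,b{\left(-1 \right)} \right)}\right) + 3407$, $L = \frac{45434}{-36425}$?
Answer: $- \frac{277640359}{36425} \approx -7622.3$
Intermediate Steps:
$b{\left(P \right)} = 0$
$L = - \frac{45434}{36425}$ ($L = 45434 \left(- \frac{1}{36425}\right) = - \frac{45434}{36425} \approx -1.2473$)
$J = 7621$ ($J = \left(4174 + 40\right) + 3407 = 4214 + 3407 = 7621$)
$L - J = - \frac{45434}{36425} - 7621 = - \frac{277640359}{36425}$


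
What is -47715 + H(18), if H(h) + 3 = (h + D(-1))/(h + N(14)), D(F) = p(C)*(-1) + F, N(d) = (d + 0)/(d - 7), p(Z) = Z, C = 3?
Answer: -477173/10 ≈ -47717.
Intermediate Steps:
N(d) = d/(-7 + d)
D(F) = -3 + F (D(F) = 3*(-1) + F = -3 + F)
H(h) = -3 + (-4 + h)/(2 + h) (H(h) = -3 + (h + (-3 - 1))/(h + 14/(-7 + 14)) = -3 + (h - 4)/(h + 14/7) = -3 + (-4 + h)/(h + 14*(⅐)) = -3 + (-4 + h)/(h + 2) = -3 + (-4 + h)/(2 + h))
-47715 + H(18) = -47715 + 2*(-5 - 1*18)/(2 + 18) = -47715 + 2*(-5 - 18)/20 = -47715 + 2*(1/20)*(-23) = -47715 - 23/10 = -477173/10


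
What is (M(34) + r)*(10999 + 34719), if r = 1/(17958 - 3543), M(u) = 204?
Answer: 134441139598/14415 ≈ 9.3265e+6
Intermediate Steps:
r = 1/14415 ≈ 6.9372e-5
(M(34) + r)*(10999 + 34719) = (204 + 1/14415)*(10999 + 34719) = (2940661/14415)*45718 = 134441139598/14415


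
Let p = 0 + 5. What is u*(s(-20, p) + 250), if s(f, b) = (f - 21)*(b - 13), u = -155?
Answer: -89590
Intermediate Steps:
p = 5
s(f, b) = (-21 + f)*(-13 + b)
u*(s(-20, p) + 250) = -155*((273 - 21*5 - 13*(-20) + 5*(-20)) + 250) = -155*((273 - 105 + 260 - 100) + 250) = -155*(328 + 250) = -155*578 = -89590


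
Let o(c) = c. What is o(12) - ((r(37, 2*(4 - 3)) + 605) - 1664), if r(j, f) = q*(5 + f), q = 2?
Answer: 1057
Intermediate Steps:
r(j, f) = 10 + 2*f (r(j, f) = 2*(5 + f) = 10 + 2*f)
o(12) - ((r(37, 2*(4 - 3)) + 605) - 1664) = 12 - (((10 + 2*(2*(4 - 3))) + 605) - 1664) = 12 - (((10 + 2*(2*1)) + 605) - 1664) = 12 - (((10 + 2*2) + 605) - 1664) = 12 - (((10 + 4) + 605) - 1664) = 12 - ((14 + 605) - 1664) = 12 - (619 - 1664) = 12 - 1*(-1045) = 12 + 1045 = 1057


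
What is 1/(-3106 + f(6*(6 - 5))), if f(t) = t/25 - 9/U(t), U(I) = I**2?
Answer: -100/310601 ≈ -0.00032196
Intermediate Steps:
f(t) = -9/t**2 + t/25 (f(t) = t/25 - 9/t**2 = -9/t**2 + t/25)
1/(-3106 + f(6*(6 - 5))) = 1/(-3106 + (-9*1/(36*(6 - 5)**2) + (6*(6 - 5))/25)) = 1/(-3106 + (-9/(6*1)**2 + (6*1)/25)) = 1/(-3106 + (-9/6**2 + (1/25)*6)) = 1/(-3106 + (-9*1/36 + 6/25)) = 1/(-3106 + (-1/4 + 6/25)) = 1/(-3106 - 1/100) = 1/(-310601/100) = -100/310601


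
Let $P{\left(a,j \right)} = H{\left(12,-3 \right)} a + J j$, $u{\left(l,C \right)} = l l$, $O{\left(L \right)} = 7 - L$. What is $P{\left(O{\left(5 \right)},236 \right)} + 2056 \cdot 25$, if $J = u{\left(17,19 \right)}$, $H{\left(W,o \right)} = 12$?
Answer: $119628$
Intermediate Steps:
$u{\left(l,C \right)} = l^{2}$
$J = 289$ ($J = 17^{2} = 289$)
$P{\left(a,j \right)} = 12 a + 289 j$
$P{\left(O{\left(5 \right)},236 \right)} + 2056 \cdot 25 = \left(12 \left(7 - 5\right) + 289 \cdot 236\right) + 2056 \cdot 25 = \left(12 \left(7 - 5\right) + 68204\right) + 51400 = \left(12 \cdot 2 + 68204\right) + 51400 = \left(24 + 68204\right) + 51400 = 68228 + 51400 = 119628$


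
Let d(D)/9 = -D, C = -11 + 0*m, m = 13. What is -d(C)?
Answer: -99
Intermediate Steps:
C = -11 (C = -11 + 0*13 = -11 + 0 = -11)
d(D) = -9*D (d(D) = 9*(-D) = -9*D)
-d(C) = -(-9)*(-11) = -1*99 = -99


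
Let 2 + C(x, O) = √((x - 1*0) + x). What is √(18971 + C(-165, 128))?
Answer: √(18969 + I*√330) ≈ 137.73 + 0.0659*I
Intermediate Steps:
C(x, O) = -2 + √2*√x (C(x, O) = -2 + √((x - 1*0) + x) = -2 + √((x + 0) + x) = -2 + √(x + x) = -2 + √(2*x) = -2 + √2*√x)
√(18971 + C(-165, 128)) = √(18971 + (-2 + √2*√(-165))) = √(18971 + (-2 + √2*(I*√165))) = √(18971 + (-2 + I*√330)) = √(18969 + I*√330)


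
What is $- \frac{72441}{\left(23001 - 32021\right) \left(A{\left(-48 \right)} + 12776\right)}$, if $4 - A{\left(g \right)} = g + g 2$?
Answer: $\frac{8049}{12952720} \approx 0.00062141$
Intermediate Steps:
$A{\left(g \right)} = 4 - 3 g$ ($A{\left(g \right)} = 4 - \left(g + g 2\right) = 4 - \left(g + 2 g\right) = 4 - 3 g$)
$- \frac{72441}{\left(23001 - 32021\right) \left(A{\left(-48 \right)} + 12776\right)} = - \frac{72441}{\left(23001 - 32021\right) \left(\left(4 - -144\right) + 12776\right)} = - \frac{72441}{\left(-9020\right) \left(\left(4 + 144\right) + 12776\right)} = - \frac{72441}{\left(-9020\right) \left(148 + 12776\right)} = - \frac{72441}{\left(-9020\right) 12924} = - \frac{72441}{-116574480} = \left(-72441\right) \left(- \frac{1}{116574480}\right) = \frac{8049}{12952720}$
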